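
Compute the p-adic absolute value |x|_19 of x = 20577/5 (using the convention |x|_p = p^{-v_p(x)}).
|20577/5|_19 = 1/6859

Step 1 — compute v_19(x) by factoring powers of 19 out of the numerator and denominator: v_19(20577/5) = 3. Step 2 — apply |x|_p = p^{-v_p(x)} = 19^{-3} = 1/6859.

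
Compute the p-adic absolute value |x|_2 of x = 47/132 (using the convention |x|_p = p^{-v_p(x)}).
|47/132|_2 = 4

Step 1 — compute v_2(x) by factoring powers of 2 out of the numerator and denominator: v_2(47/132) = -2. Step 2 — apply |x|_p = p^{-v_p(x)} = 2^{2} = 4.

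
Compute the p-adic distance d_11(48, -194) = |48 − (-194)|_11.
d_11(48, -194) = 1/121

Step 1 — x − y = 48 − (-194) = 242. Step 2 — v_11(242) = 2 (factor: 242 = (11^2 · 2); the sign does not affect v_p). Step 3 — |x − y|_11 = 11^{-2} = 1/121.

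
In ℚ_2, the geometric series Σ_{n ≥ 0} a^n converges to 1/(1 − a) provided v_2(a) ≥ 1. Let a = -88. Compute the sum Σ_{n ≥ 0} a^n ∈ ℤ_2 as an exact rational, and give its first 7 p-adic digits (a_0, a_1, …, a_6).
Σ a^n = 1/(1 − a) = 1/89;  first 7 digits = (1, 0, 0, 1, 0, 1, 1)

v_2(a) = 3 ≥ 1, so the series converges in ℤ_2 to 1/(1 − a) = 1/(1 − (-88)) = 1/89. Expand this rational in ℤ_2: compute digits iteratively via d_i = x_i mod 2, x_{i+1} = (x_i − d_i)/2. The first 7 digits are (1, 0, 0, 1, 0, 1, 1).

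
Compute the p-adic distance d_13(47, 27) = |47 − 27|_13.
d_13(47, 27) = 1

Step 1 — x − y = 47 − 27 = 20. Step 2 — v_13(20) = 0 (factor: 20 = (13^0 · 20); the sign does not affect v_p). Step 3 — |x − y|_13 = 13^{0} = 1.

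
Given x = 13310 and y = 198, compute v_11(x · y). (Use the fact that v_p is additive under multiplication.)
v_11(2635380) = 4

v_p(x) = 3 (factor: 13310 = 11^3 · 10); v_p(y) = 1 (factor: 198 = 11^1 · 18). Additivity: v_p(xy) = v_p(x) + v_p(y) = 3 + 1 = 4. (Direct check: xy = 2635380 = 11^4 · (180).)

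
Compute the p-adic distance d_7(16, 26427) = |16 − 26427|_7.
d_7(16, 26427) = 1/2401

Step 1 — x − y = 16 − 26427 = -26411. Step 2 — v_7(-26411) = 4 (factor: -26411 = −(7^4 · 11); the sign does not affect v_p). Step 3 — |x − y|_7 = 7^{-4} = 1/2401.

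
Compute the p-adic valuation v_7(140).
v_7(140) = 1

v_7(n) is the largest exponent k such that 7^k divides n. Factor out: 140 = 7^1 · 20. (Sign doesn't affect v_p.) So v_7(140) = 1.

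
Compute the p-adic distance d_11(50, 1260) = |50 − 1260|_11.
d_11(50, 1260) = 1/121

Step 1 — x − y = 50 − 1260 = -1210. Step 2 — v_11(-1210) = 2 (factor: -1210 = −(11^2 · 10); the sign does not affect v_p). Step 3 — |x − y|_11 = 11^{-2} = 1/121.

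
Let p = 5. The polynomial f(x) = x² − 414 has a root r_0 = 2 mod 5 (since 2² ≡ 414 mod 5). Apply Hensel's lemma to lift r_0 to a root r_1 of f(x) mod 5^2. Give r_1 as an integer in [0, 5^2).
r_1 = 17 (mod 25)

Hensel's recurrence: r_{i+1} = r_i − f(r_i)·(f′(r_i))^{-1} mod 5^{i+2}, with f′(x) = 2x. Iterate:
  r_0 = 2 (mod 5)
  r_1 = 17 (mod 25)
Final: r_1 = 17, and one checks f(r_1) ≡ 0 mod 5^2.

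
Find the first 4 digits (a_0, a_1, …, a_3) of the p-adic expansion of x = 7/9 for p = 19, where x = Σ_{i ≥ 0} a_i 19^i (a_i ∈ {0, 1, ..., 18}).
(a_0, …, a_3) = (5, 4, 4, 4)

v_19(7/9) = 0 (numerator and denominator both coprime to 19), so x ∈ ℤ_19^×. Compute digits iteratively via a_i = x_i mod 19, x_{i+1} = (x_i − a_i)/19, with x_0 = x:
  x_0 = 7/9;  a_0 = 5;  x_1 = (x_0 − 5)/19 = -2/9
  x_1 = -2/9;  a_1 = 4;  x_2 = (x_1 − 4)/19 = -2/9
  x_2 = -2/9;  a_2 = 4;  x_3 = (x_2 − 4)/19 = -2/9
  x_3 = -2/9;  a_3 = 4;  x_4 = (x_3 − 4)/19 = -2/9
Digits: (5, 4, 4, 4).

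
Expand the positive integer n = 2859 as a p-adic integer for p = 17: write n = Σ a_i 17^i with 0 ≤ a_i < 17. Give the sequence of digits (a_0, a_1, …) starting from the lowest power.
(a_0, a_1, …) = (3, 15, 9)

Repeated division by 17 gives the digits low-to-high: 2859 = 3 + 15·17^1 + 9·17^2. Digit sequence: (3, 15, 9).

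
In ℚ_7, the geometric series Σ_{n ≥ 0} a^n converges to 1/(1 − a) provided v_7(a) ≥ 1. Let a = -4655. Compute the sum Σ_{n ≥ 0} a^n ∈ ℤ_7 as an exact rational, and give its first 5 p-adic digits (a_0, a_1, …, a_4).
Σ a^n = 1/(1 − a) = 1/4656;  first 5 digits = (1, 0, 3, 0, 0)

v_7(a) = 2 ≥ 1, so the series converges in ℤ_7 to 1/(1 − a) = 1/(1 − (-4655)) = 1/4656. Expand this rational in ℤ_7: compute digits iteratively via d_i = x_i mod 7, x_{i+1} = (x_i − d_i)/7. The first 5 digits are (1, 0, 3, 0, 0).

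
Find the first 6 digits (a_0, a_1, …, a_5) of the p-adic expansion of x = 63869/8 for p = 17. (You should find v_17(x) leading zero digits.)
(a_0, …, a_5) = (0, 0, 0, 8, 6, 6)

v_17(63869/8) = 3, so a_0 = ... = a_2 = 0. Factor out: x = 17^3 · u with u = 13/8 a unit in ℤ_17. Expand u iteratively via a_{v+i} = u_i mod 17, u_{i+1} = (u_i − a_{v+i})/17:
  u_0 = 13/8;  a_3 = 8;  u_1 = (u_0 − 8)/17 = -3/8
  u_1 = -3/8;  a_4 = 6;  u_2 = (u_1 − 6)/17 = -3/8
  u_2 = -3/8;  a_5 = 6;  u_3 = (u_2 − 6)/17 = -3/8
Digits: (0, 0, 0, 8, 6, 6).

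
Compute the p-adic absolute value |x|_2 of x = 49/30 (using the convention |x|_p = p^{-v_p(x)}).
|49/30|_2 = 2

Step 1 — compute v_2(x) by factoring powers of 2 out of the numerator and denominator: v_2(49/30) = -1. Step 2 — apply |x|_p = p^{-v_p(x)} = 2^{1} = 2.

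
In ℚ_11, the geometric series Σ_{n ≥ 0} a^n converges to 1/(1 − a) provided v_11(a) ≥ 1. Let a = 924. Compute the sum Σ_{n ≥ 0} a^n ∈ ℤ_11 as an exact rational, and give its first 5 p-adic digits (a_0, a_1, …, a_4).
Σ a^n = 1/(1 − a) = -1/923;  first 5 digits = (1, 7, 1, 6, 10)

v_11(a) = 1 ≥ 1, so the series converges in ℤ_11 to 1/(1 − a) = 1/(1 − 924) = -1/923. Expand this rational in ℤ_11: compute digits iteratively via d_i = x_i mod 11, x_{i+1} = (x_i − d_i)/11. The first 5 digits are (1, 7, 1, 6, 10).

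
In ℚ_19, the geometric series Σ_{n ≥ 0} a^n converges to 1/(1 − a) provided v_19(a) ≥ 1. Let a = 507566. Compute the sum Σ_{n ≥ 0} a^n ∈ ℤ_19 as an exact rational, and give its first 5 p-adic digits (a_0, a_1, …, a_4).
Σ a^n = 1/(1 − a) = -1/507565;  first 5 digits = (1, 0, 0, 17, 3)

v_19(a) = 3 ≥ 1, so the series converges in ℤ_19 to 1/(1 − a) = 1/(1 − 507566) = -1/507565. Expand this rational in ℤ_19: compute digits iteratively via d_i = x_i mod 19, x_{i+1} = (x_i − d_i)/19. The first 5 digits are (1, 0, 0, 17, 3).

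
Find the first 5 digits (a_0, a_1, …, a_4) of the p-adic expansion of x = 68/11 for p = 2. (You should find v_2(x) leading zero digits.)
(a_0, …, a_4) = (0, 0, 1, 1, 0)

v_2(68/11) = 2, so a_0 = ... = a_1 = 0. Factor out: x = 2^2 · u with u = 17/11 a unit in ℤ_2. Expand u iteratively via a_{v+i} = u_i mod 2, u_{i+1} = (u_i − a_{v+i})/2:
  u_0 = 17/11;  a_2 = 1;  u_1 = (u_0 − 1)/2 = 3/11
  u_1 = 3/11;  a_3 = 1;  u_2 = (u_1 − 1)/2 = -4/11
  u_2 = -4/11;  a_4 = 0;  u_3 = (u_2 − 0)/2 = -2/11
Digits: (0, 0, 1, 1, 0).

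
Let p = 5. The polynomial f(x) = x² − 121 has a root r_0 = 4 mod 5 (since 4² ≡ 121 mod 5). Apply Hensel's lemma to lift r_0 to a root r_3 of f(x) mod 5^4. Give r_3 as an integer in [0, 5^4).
r_3 = 614 (mod 625)

Hensel's recurrence: r_{i+1} = r_i − f(r_i)·(f′(r_i))^{-1} mod 5^{i+2}, with f′(x) = 2x. Iterate:
  r_0 = 4 (mod 5)
  r_1 = 14 (mod 25)
  r_2 = 114 (mod 125)
  r_3 = 614 (mod 625)
Final: r_3 = 614, and one checks f(r_3) ≡ 0 mod 5^4.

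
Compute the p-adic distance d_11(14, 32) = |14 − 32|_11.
d_11(14, 32) = 1

Step 1 — x − y = 14 − 32 = -18. Step 2 — v_11(-18) = 0 (factor: -18 = −(11^0 · 18); the sign does not affect v_p). Step 3 — |x − y|_11 = 11^{0} = 1.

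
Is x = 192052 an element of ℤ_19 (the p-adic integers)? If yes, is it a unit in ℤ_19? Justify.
x ∈ ℤ_19 but not a unit; v_19(x) = 3 > 0

ℤ_19 = {x ∈ ℚ_19 : v_19(x) ≥ 0} and ℤ_19^× = {x ∈ ℤ_19 : v_19(x) = 0}. Here v_19(192052) = v_19(num) − v_19(den) = 3; compare against these criteria.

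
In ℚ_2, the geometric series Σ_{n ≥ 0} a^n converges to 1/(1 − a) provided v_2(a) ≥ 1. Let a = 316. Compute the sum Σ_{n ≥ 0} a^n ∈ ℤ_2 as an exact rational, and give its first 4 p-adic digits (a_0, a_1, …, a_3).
Σ a^n = 1/(1 − a) = -1/315;  first 4 digits = (1, 0, 1, 1)

v_2(a) = 2 ≥ 1, so the series converges in ℤ_2 to 1/(1 − a) = 1/(1 − 316) = -1/315. Expand this rational in ℤ_2: compute digits iteratively via d_i = x_i mod 2, x_{i+1} = (x_i − d_i)/2. The first 4 digits are (1, 0, 1, 1).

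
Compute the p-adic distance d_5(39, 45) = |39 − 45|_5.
d_5(39, 45) = 1

Step 1 — x − y = 39 − 45 = -6. Step 2 — v_5(-6) = 0 (factor: -6 = −(5^0 · 6); the sign does not affect v_p). Step 3 — |x − y|_5 = 5^{0} = 1.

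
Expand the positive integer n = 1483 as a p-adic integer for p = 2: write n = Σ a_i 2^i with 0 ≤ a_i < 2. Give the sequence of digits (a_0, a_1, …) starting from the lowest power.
(a_0, a_1, …) = (1, 1, 0, 1, 0, 0, 1, 1, 1, 0, 1)

Repeated division by 2 gives the digits low-to-high: 1483 = 1 + 1·2^1 + 1·2^3 + 1·2^6 + 1·2^7 + 1·2^8 + 1·2^10. Digit sequence: (1, 1, 0, 1, 0, 0, 1, 1, 1, 0, 1).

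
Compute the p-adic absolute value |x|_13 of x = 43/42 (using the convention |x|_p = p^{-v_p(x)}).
|43/42|_13 = 1

Step 1 — compute v_13(x) by factoring powers of 13 out of the numerator and denominator: v_13(43/42) = 0. Step 2 — apply |x|_p = p^{-v_p(x)} = 13^{0} = 1.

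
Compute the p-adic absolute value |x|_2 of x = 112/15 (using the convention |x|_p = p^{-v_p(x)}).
|112/15|_2 = 1/16

Step 1 — compute v_2(x) by factoring powers of 2 out of the numerator and denominator: v_2(112/15) = 4. Step 2 — apply |x|_p = p^{-v_p(x)} = 2^{-4} = 1/16.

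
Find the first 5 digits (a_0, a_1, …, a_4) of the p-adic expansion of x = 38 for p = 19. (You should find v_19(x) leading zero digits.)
(a_0, …, a_4) = (0, 2, 0, 0, 0)

v_19(38) = 1, so a_0 = ... = a_0 = 0. Factor out: x = 19^1 · u with u = 2 a unit in ℤ_19. Expand u iteratively via a_{v+i} = u_i mod 19, u_{i+1} = (u_i − a_{v+i})/19:
  u_0 = 2;  a_1 = 2;  u_1 = (u_0 − 2)/19 = 0
  u_1 = 0;  a_2 = 0;  u_2 = (u_1 − 0)/19 = 0
  u_2 = 0;  a_3 = 0;  u_3 = (u_2 − 0)/19 = 0
  u_3 = 0;  a_4 = 0;  u_4 = (u_3 − 0)/19 = 0
Digits: (0, 2, 0, 0, 0).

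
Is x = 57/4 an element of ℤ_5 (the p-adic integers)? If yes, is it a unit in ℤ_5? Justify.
x ∈ ℤ_5^× (unit); v_5(x) = 0

ℤ_5 = {x ∈ ℚ_5 : v_5(x) ≥ 0} and ℤ_5^× = {x ∈ ℤ_5 : v_5(x) = 0}. Here v_5(57/4) = v_5(num) − v_5(den) = 0; compare against these criteria.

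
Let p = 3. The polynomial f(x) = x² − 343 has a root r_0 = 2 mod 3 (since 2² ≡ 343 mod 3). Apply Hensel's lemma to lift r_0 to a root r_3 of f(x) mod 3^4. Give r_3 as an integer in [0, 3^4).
r_3 = 71 (mod 81)

Hensel's recurrence: r_{i+1} = r_i − f(r_i)·(f′(r_i))^{-1} mod 3^{i+2}, with f′(x) = 2x. Iterate:
  r_0 = 2 (mod 3)
  r_1 = 8 (mod 9)
  r_2 = 17 (mod 27)
  r_3 = 71 (mod 81)
Final: r_3 = 71, and one checks f(r_3) ≡ 0 mod 3^4.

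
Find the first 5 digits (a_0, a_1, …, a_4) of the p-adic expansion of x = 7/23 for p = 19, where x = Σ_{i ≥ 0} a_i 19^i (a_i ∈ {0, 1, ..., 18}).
(a_0, …, a_4) = (16, 0, 14, 10, 11)

v_19(7/23) = 0 (numerator and denominator both coprime to 19), so x ∈ ℤ_19^×. Compute digits iteratively via a_i = x_i mod 19, x_{i+1} = (x_i − a_i)/19, with x_0 = x:
  x_0 = 7/23;  a_0 = 16;  x_1 = (x_0 − 16)/19 = -19/23
  x_1 = -19/23;  a_1 = 0;  x_2 = (x_1 − 0)/19 = -1/23
  x_2 = -1/23;  a_2 = 14;  x_3 = (x_2 − 14)/19 = -17/23
  x_3 = -17/23;  a_3 = 10;  x_4 = (x_3 − 10)/19 = -13/23
  x_4 = -13/23;  a_4 = 11;  x_5 = (x_4 − 11)/19 = -14/23
Digits: (16, 0, 14, 10, 11).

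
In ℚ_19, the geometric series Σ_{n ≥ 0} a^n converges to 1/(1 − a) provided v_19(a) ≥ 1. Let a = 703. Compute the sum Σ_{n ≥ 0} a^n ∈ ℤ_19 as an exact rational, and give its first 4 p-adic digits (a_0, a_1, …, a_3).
Σ a^n = 1/(1 − a) = -1/702;  first 4 digits = (1, 18, 2, 14)

v_19(a) = 1 ≥ 1, so the series converges in ℤ_19 to 1/(1 − a) = 1/(1 − 703) = -1/702. Expand this rational in ℤ_19: compute digits iteratively via d_i = x_i mod 19, x_{i+1} = (x_i − d_i)/19. The first 4 digits are (1, 18, 2, 14).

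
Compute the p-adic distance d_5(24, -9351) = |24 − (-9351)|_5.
d_5(24, -9351) = 1/3125

Step 1 — x − y = 24 − (-9351) = 9375. Step 2 — v_5(9375) = 5 (factor: 9375 = (5^5 · 3); the sign does not affect v_p). Step 3 — |x − y|_5 = 5^{-5} = 1/3125.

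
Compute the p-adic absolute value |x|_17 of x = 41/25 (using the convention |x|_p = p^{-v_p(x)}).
|41/25|_17 = 1

Step 1 — compute v_17(x) by factoring powers of 17 out of the numerator and denominator: v_17(41/25) = 0. Step 2 — apply |x|_p = p^{-v_p(x)} = 17^{0} = 1.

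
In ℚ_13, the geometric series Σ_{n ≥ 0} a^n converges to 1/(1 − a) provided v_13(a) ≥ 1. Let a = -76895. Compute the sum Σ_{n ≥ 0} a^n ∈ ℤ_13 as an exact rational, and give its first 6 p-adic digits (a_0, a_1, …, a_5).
Σ a^n = 1/(1 − a) = 1/76896;  first 6 digits = (1, 0, 0, 4, 10, 12)

v_13(a) = 3 ≥ 1, so the series converges in ℤ_13 to 1/(1 − a) = 1/(1 − (-76895)) = 1/76896. Expand this rational in ℤ_13: compute digits iteratively via d_i = x_i mod 13, x_{i+1} = (x_i − d_i)/13. The first 6 digits are (1, 0, 0, 4, 10, 12).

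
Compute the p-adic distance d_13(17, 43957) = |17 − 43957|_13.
d_13(17, 43957) = 1/2197

Step 1 — x − y = 17 − 43957 = -43940. Step 2 — v_13(-43940) = 3 (factor: -43940 = −(13^3 · 20); the sign does not affect v_p). Step 3 — |x − y|_13 = 13^{-3} = 1/2197.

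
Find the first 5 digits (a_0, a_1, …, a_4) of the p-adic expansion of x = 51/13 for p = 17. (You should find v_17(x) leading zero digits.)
(a_0, …, a_4) = (0, 12, 15, 3, 5)

v_17(51/13) = 1, so a_0 = ... = a_0 = 0. Factor out: x = 17^1 · u with u = 3/13 a unit in ℤ_17. Expand u iteratively via a_{v+i} = u_i mod 17, u_{i+1} = (u_i − a_{v+i})/17:
  u_0 = 3/13;  a_1 = 12;  u_1 = (u_0 − 12)/17 = -9/13
  u_1 = -9/13;  a_2 = 15;  u_2 = (u_1 − 15)/17 = -12/13
  u_2 = -12/13;  a_3 = 3;  u_3 = (u_2 − 3)/17 = -3/13
  u_3 = -3/13;  a_4 = 5;  u_4 = (u_3 − 5)/17 = -4/13
Digits: (0, 12, 15, 3, 5).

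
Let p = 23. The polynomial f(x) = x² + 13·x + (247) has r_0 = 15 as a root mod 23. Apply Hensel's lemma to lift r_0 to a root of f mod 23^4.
r_3 = 74650 (mod 279841)

Hensel: r_{i+1} = r_i − f(r_i)·(f′(r_i))^{-1} mod 23^{i+2}, f′(x) = 2x + 13. Iterate:
  r_0 = 15 (mod 23)
  r_1 = 61 (mod 529)
  r_2 = 1648 (mod 12167)
  r_3 = 74650 (mod 279841)
Final: r = 74650 satisfies f(r) ≡ 0 mod 23^4.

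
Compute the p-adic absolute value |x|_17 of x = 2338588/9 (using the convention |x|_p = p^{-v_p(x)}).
|2338588/9|_17 = 1/83521

Step 1 — compute v_17(x) by factoring powers of 17 out of the numerator and denominator: v_17(2338588/9) = 4. Step 2 — apply |x|_p = p^{-v_p(x)} = 17^{-4} = 1/83521.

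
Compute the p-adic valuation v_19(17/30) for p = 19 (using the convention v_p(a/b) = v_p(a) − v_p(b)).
v_19(17/30) = 0

Factor powers of 19 from the numerator and denominator of the reduced fraction: 17 = 19^0 · 17 and 30 = 19^0 · 30. Apply v_p(a/b) = v_p(a) − v_p(b): v_19(17/30) = 0 − 0 = 0.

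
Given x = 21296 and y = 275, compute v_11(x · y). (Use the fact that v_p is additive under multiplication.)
v_11(5856400) = 4

v_p(x) = 3 (factor: 21296 = 11^3 · 16); v_p(y) = 1 (factor: 275 = 11^1 · 25). Additivity: v_p(xy) = v_p(x) + v_p(y) = 3 + 1 = 4. (Direct check: xy = 5856400 = 11^4 · (400).)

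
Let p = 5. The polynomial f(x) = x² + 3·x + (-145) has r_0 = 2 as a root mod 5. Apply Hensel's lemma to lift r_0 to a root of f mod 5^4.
r_3 = 232 (mod 625)

Hensel: r_{i+1} = r_i − f(r_i)·(f′(r_i))^{-1} mod 5^{i+2}, f′(x) = 2x + 3. Iterate:
  r_0 = 2 (mod 5)
  r_1 = 7 (mod 25)
  r_2 = 107 (mod 125)
  r_3 = 232 (mod 625)
Final: r = 232 satisfies f(r) ≡ 0 mod 5^4.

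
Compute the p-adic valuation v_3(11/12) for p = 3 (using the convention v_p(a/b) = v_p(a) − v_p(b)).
v_3(11/12) = -1

Factor powers of 3 from the numerator and denominator of the reduced fraction: 11 = 3^0 · 11 and 12 = 3^1 · 4. Apply v_p(a/b) = v_p(a) − v_p(b): v_3(11/12) = 0 − 1 = -1.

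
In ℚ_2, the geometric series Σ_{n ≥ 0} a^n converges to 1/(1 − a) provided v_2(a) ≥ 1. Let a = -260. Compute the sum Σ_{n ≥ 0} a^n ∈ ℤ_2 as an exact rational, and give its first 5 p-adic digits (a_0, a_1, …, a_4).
Σ a^n = 1/(1 − a) = 1/261;  first 5 digits = (1, 0, 1, 1, 0)

v_2(a) = 2 ≥ 1, so the series converges in ℤ_2 to 1/(1 − a) = 1/(1 − (-260)) = 1/261. Expand this rational in ℤ_2: compute digits iteratively via d_i = x_i mod 2, x_{i+1} = (x_i − d_i)/2. The first 5 digits are (1, 0, 1, 1, 0).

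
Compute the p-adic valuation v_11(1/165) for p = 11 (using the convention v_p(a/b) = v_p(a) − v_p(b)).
v_11(1/165) = -1

Factor powers of 11 from the numerator and denominator of the reduced fraction: 1 = 11^0 · 1 and 165 = 11^1 · 15. Apply v_p(a/b) = v_p(a) − v_p(b): v_11(1/165) = 0 − 1 = -1.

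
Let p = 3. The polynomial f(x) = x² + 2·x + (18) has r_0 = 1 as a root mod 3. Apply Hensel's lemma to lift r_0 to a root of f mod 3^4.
r_3 = 7 (mod 81)

Hensel: r_{i+1} = r_i − f(r_i)·(f′(r_i))^{-1} mod 3^{i+2}, f′(x) = 2x + 2. Iterate:
  r_0 = 1 (mod 3)
  r_1 = 7 (mod 9)
  r_2 = 7 (mod 27)
  r_3 = 7 (mod 81)
Final: r = 7 satisfies f(r) ≡ 0 mod 3^4.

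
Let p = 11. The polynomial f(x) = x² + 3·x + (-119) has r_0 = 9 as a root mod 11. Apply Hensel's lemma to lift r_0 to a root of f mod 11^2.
r_1 = 119 (mod 121)

Hensel: r_{i+1} = r_i − f(r_i)·(f′(r_i))^{-1} mod 11^{i+2}, f′(x) = 2x + 3. Iterate:
  r_0 = 9 (mod 11)
  r_1 = 119 (mod 121)
Final: r = 119 satisfies f(r) ≡ 0 mod 11^2.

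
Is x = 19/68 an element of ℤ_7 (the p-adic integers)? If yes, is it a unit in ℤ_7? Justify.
x ∈ ℤ_7^× (unit); v_7(x) = 0

ℤ_7 = {x ∈ ℚ_7 : v_7(x) ≥ 0} and ℤ_7^× = {x ∈ ℤ_7 : v_7(x) = 0}. Here v_7(19/68) = v_7(num) − v_7(den) = 0; compare against these criteria.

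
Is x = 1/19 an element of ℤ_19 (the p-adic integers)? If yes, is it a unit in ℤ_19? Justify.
x ∉ ℤ_19 (v_19(x) = -1 < 0)

ℤ_19 = {x ∈ ℚ_19 : v_19(x) ≥ 0} and ℤ_19^× = {x ∈ ℤ_19 : v_19(x) = 0}. Here v_19(1/19) = v_19(num) − v_19(den) = -1; compare against these criteria.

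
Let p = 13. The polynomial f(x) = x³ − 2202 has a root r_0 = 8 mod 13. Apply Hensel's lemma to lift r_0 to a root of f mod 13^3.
r_2 = 177 (mod 2197)

Hensel: r_{i+1} = r_i − f(r_i)/f′(r_i) mod 13^{i+2}, where f′(x) = 3x². Iterate:
  r_0 = 8 (mod 13)
  r_1 = 8 (mod 169)
  r_2 = 177 (mod 2197)
Final: r = 177 with f(r) ≡ 0 mod 13^3.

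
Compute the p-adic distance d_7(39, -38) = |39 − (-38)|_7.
d_7(39, -38) = 1/7

Step 1 — x − y = 39 − (-38) = 77. Step 2 — v_7(77) = 1 (factor: 77 = (7^1 · 11); the sign does not affect v_p). Step 3 — |x − y|_7 = 7^{-1} = 1/7.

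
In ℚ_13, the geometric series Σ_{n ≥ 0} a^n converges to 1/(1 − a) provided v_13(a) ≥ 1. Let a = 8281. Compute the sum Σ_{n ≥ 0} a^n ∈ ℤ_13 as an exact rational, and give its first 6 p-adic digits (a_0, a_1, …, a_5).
Σ a^n = 1/(1 − a) = -1/8280;  first 6 digits = (1, 0, 10, 3, 9, 2)

v_13(a) = 2 ≥ 1, so the series converges in ℤ_13 to 1/(1 − a) = 1/(1 − 8281) = -1/8280. Expand this rational in ℤ_13: compute digits iteratively via d_i = x_i mod 13, x_{i+1} = (x_i − d_i)/13. The first 6 digits are (1, 0, 10, 3, 9, 2).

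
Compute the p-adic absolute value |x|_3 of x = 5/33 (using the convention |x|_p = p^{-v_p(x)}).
|5/33|_3 = 3

Step 1 — compute v_3(x) by factoring powers of 3 out of the numerator and denominator: v_3(5/33) = -1. Step 2 — apply |x|_p = p^{-v_p(x)} = 3^{1} = 3.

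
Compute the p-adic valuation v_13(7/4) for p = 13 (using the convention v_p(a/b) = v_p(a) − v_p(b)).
v_13(7/4) = 0

Factor powers of 13 from the numerator and denominator of the reduced fraction: 7 = 13^0 · 7 and 4 = 13^0 · 4. Apply v_p(a/b) = v_p(a) − v_p(b): v_13(7/4) = 0 − 0 = 0.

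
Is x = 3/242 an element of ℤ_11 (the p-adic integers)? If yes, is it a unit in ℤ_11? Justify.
x ∉ ℤ_11 (v_11(x) = -2 < 0)

ℤ_11 = {x ∈ ℚ_11 : v_11(x) ≥ 0} and ℤ_11^× = {x ∈ ℤ_11 : v_11(x) = 0}. Here v_11(3/242) = v_11(num) − v_11(den) = -2; compare against these criteria.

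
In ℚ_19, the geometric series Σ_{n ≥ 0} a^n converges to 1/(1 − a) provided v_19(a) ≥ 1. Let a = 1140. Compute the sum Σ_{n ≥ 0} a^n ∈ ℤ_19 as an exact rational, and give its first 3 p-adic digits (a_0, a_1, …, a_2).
Σ a^n = 1/(1 − a) = -1/1139;  first 3 digits = (1, 3, 12)

v_19(a) = 1 ≥ 1, so the series converges in ℤ_19 to 1/(1 − a) = 1/(1 − 1140) = -1/1139. Expand this rational in ℤ_19: compute digits iteratively via d_i = x_i mod 19, x_{i+1} = (x_i − d_i)/19. The first 3 digits are (1, 3, 12).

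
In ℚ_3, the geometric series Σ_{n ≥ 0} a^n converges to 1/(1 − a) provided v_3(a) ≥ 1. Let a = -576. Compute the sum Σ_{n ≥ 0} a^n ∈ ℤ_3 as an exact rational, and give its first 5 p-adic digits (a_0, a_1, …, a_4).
Σ a^n = 1/(1 − a) = 1/577;  first 5 digits = (1, 0, 2, 2, 2)

v_3(a) = 2 ≥ 1, so the series converges in ℤ_3 to 1/(1 − a) = 1/(1 − (-576)) = 1/577. Expand this rational in ℤ_3: compute digits iteratively via d_i = x_i mod 3, x_{i+1} = (x_i − d_i)/3. The first 5 digits are (1, 0, 2, 2, 2).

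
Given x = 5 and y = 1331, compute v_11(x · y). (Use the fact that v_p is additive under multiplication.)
v_11(6655) = 3

v_p(x) = 0 (factor: 5 = 11^0 · 5); v_p(y) = 3 (factor: 1331 = 11^3 · 1). Additivity: v_p(xy) = v_p(x) + v_p(y) = 0 + 3 = 3. (Direct check: xy = 6655 = 11^3 · (5).)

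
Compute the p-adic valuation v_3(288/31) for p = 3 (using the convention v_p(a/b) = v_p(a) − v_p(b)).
v_3(288/31) = 2

Factor powers of 3 from the numerator and denominator of the reduced fraction: 288 = 3^2 · 32 and 31 = 3^0 · 31. Apply v_p(a/b) = v_p(a) − v_p(b): v_3(288/31) = 2 − 0 = 2.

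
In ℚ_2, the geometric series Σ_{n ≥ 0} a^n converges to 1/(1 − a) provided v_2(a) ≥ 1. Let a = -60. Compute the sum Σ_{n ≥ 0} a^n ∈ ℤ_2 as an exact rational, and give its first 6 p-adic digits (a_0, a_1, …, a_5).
Σ a^n = 1/(1 − a) = 1/61;  first 6 digits = (1, 0, 1, 0, 1, 0)

v_2(a) = 2 ≥ 1, so the series converges in ℤ_2 to 1/(1 − a) = 1/(1 − (-60)) = 1/61. Expand this rational in ℤ_2: compute digits iteratively via d_i = x_i mod 2, x_{i+1} = (x_i − d_i)/2. The first 6 digits are (1, 0, 1, 0, 1, 0).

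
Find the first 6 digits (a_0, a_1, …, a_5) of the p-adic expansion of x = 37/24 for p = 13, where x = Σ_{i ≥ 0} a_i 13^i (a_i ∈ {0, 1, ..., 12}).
(a_0, …, a_5) = (1, 6, 12, 5, 12, 5)

v_13(37/24) = 0 (numerator and denominator both coprime to 13), so x ∈ ℤ_13^×. Compute digits iteratively via a_i = x_i mod 13, x_{i+1} = (x_i − a_i)/13, with x_0 = x:
  x_0 = 37/24;  a_0 = 1;  x_1 = (x_0 − 1)/13 = 1/24
  x_1 = 1/24;  a_1 = 6;  x_2 = (x_1 − 6)/13 = -11/24
  x_2 = -11/24;  a_2 = 12;  x_3 = (x_2 − 12)/13 = -23/24
  x_3 = -23/24;  a_3 = 5;  x_4 = (x_3 − 5)/13 = -11/24
  x_4 = -11/24;  a_4 = 12;  x_5 = (x_4 − 12)/13 = -23/24
  x_5 = -23/24;  a_5 = 5;  x_6 = (x_5 − 5)/13 = -11/24
Digits: (1, 6, 12, 5, 12, 5).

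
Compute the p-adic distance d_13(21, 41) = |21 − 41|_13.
d_13(21, 41) = 1

Step 1 — x − y = 21 − 41 = -20. Step 2 — v_13(-20) = 0 (factor: -20 = −(13^0 · 20); the sign does not affect v_p). Step 3 — |x − y|_13 = 13^{0} = 1.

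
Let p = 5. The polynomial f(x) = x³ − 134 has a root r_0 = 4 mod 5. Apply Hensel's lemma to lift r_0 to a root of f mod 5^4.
r_3 = 194 (mod 625)

Hensel: r_{i+1} = r_i − f(r_i)/f′(r_i) mod 5^{i+2}, where f′(x) = 3x². Iterate:
  r_0 = 4 (mod 5)
  r_1 = 19 (mod 25)
  r_2 = 69 (mod 125)
  r_3 = 194 (mod 625)
Final: r = 194 with f(r) ≡ 0 mod 5^4.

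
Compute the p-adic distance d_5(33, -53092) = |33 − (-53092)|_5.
d_5(33, -53092) = 1/3125

Step 1 — x − y = 33 − (-53092) = 53125. Step 2 — v_5(53125) = 5 (factor: 53125 = (5^5 · 17); the sign does not affect v_p). Step 3 — |x − y|_5 = 5^{-5} = 1/3125.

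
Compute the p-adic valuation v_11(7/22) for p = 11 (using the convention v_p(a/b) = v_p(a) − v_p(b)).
v_11(7/22) = -1

Factor powers of 11 from the numerator and denominator of the reduced fraction: 7 = 11^0 · 7 and 22 = 11^1 · 2. Apply v_p(a/b) = v_p(a) − v_p(b): v_11(7/22) = 0 − 1 = -1.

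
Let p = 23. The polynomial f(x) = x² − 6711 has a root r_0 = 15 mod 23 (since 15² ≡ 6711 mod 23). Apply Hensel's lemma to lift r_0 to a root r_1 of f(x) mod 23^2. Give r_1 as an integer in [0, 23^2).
r_1 = 337 (mod 529)

Hensel's recurrence: r_{i+1} = r_i − f(r_i)·(f′(r_i))^{-1} mod 23^{i+2}, with f′(x) = 2x. Iterate:
  r_0 = 15 (mod 23)
  r_1 = 337 (mod 529)
Final: r_1 = 337, and one checks f(r_1) ≡ 0 mod 23^2.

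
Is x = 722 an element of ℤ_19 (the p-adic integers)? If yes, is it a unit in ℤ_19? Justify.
x ∈ ℤ_19 but not a unit; v_19(x) = 2 > 0

ℤ_19 = {x ∈ ℚ_19 : v_19(x) ≥ 0} and ℤ_19^× = {x ∈ ℤ_19 : v_19(x) = 0}. Here v_19(722) = v_19(num) − v_19(den) = 2; compare against these criteria.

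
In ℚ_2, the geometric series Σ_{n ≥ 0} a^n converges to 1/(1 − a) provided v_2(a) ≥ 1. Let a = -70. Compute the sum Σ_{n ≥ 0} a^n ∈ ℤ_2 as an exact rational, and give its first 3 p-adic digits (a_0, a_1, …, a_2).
Σ a^n = 1/(1 − a) = 1/71;  first 3 digits = (1, 1, 1)

v_2(a) = 1 ≥ 1, so the series converges in ℤ_2 to 1/(1 − a) = 1/(1 − (-70)) = 1/71. Expand this rational in ℤ_2: compute digits iteratively via d_i = x_i mod 2, x_{i+1} = (x_i − d_i)/2. The first 3 digits are (1, 1, 1).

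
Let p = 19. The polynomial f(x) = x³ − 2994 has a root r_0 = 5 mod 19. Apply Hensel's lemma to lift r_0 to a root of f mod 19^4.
r_3 = 100021 (mod 130321)

Hensel: r_{i+1} = r_i − f(r_i)/f′(r_i) mod 19^{i+2}, where f′(x) = 3x². Iterate:
  r_0 = 5 (mod 19)
  r_1 = 24 (mod 361)
  r_2 = 3995 (mod 6859)
  r_3 = 100021 (mod 130321)
Final: r = 100021 with f(r) ≡ 0 mod 19^4.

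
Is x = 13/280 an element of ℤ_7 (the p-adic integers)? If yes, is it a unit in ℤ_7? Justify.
x ∉ ℤ_7 (v_7(x) = -1 < 0)

ℤ_7 = {x ∈ ℚ_7 : v_7(x) ≥ 0} and ℤ_7^× = {x ∈ ℤ_7 : v_7(x) = 0}. Here v_7(13/280) = v_7(num) − v_7(den) = -1; compare against these criteria.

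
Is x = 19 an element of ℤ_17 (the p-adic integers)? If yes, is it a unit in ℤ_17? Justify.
x ∈ ℤ_17^× (unit); v_17(x) = 0

ℤ_17 = {x ∈ ℚ_17 : v_17(x) ≥ 0} and ℤ_17^× = {x ∈ ℤ_17 : v_17(x) = 0}. Here v_17(19) = v_17(num) − v_17(den) = 0; compare against these criteria.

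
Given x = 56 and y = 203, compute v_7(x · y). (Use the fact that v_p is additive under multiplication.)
v_7(11368) = 2

v_p(x) = 1 (factor: 56 = 7^1 · 8); v_p(y) = 1 (factor: 203 = 7^1 · 29). Additivity: v_p(xy) = v_p(x) + v_p(y) = 1 + 1 = 2. (Direct check: xy = 11368 = 7^2 · (232).)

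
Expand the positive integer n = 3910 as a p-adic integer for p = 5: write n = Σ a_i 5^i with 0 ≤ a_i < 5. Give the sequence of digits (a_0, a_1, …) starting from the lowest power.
(a_0, a_1, …) = (0, 2, 1, 1, 1, 1)

Repeated division by 5 gives the digits low-to-high: 3910 = 2·5^1 + 1·5^2 + 1·5^3 + 1·5^4 + 1·5^5. Digit sequence: (0, 2, 1, 1, 1, 1).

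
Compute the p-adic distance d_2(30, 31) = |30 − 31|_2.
d_2(30, 31) = 1

Step 1 — x − y = 30 − 31 = -1. Step 2 — v_2(-1) = 0 (factor: -1 = −(2^0 · 1); the sign does not affect v_p). Step 3 — |x − y|_2 = 2^{0} = 1.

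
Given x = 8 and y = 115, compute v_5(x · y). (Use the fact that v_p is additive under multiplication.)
v_5(920) = 1

v_p(x) = 0 (factor: 8 = 5^0 · 8); v_p(y) = 1 (factor: 115 = 5^1 · 23). Additivity: v_p(xy) = v_p(x) + v_p(y) = 0 + 1 = 1. (Direct check: xy = 920 = 5^1 · (184).)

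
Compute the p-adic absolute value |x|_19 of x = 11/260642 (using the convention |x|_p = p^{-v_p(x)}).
|11/260642|_19 = 130321

Step 1 — compute v_19(x) by factoring powers of 19 out of the numerator and denominator: v_19(11/260642) = -4. Step 2 — apply |x|_p = p^{-v_p(x)} = 19^{4} = 130321.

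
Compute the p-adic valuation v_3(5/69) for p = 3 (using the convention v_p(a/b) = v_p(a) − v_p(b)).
v_3(5/69) = -1

Factor powers of 3 from the numerator and denominator of the reduced fraction: 5 = 3^0 · 5 and 69 = 3^1 · 23. Apply v_p(a/b) = v_p(a) − v_p(b): v_3(5/69) = 0 − 1 = -1.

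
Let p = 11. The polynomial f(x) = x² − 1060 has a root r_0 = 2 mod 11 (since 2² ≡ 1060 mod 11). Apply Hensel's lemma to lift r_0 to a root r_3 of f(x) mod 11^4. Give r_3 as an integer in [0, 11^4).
r_3 = 13455 (mod 14641)

Hensel's recurrence: r_{i+1} = r_i − f(r_i)·(f′(r_i))^{-1} mod 11^{i+2}, with f′(x) = 2x. Iterate:
  r_0 = 2 (mod 11)
  r_1 = 24 (mod 121)
  r_2 = 145 (mod 1331)
  r_3 = 13455 (mod 14641)
Final: r_3 = 13455, and one checks f(r_3) ≡ 0 mod 11^4.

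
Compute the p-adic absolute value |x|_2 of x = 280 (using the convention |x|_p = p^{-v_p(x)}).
|280|_2 = 1/8

Step 1 — compute v_2(x) by factoring powers of 2 out of the numerator and denominator: v_2(280) = 3. Step 2 — apply |x|_p = p^{-v_p(x)} = 2^{-3} = 1/8.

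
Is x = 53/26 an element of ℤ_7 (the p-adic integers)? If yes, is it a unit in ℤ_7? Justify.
x ∈ ℤ_7^× (unit); v_7(x) = 0

ℤ_7 = {x ∈ ℚ_7 : v_7(x) ≥ 0} and ℤ_7^× = {x ∈ ℤ_7 : v_7(x) = 0}. Here v_7(53/26) = v_7(num) − v_7(den) = 0; compare against these criteria.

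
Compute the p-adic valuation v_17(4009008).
v_17(4009008) = 4

v_17(n) is the largest exponent k such that 17^k divides n. Factor out: 4009008 = 17^4 · 48. (Sign doesn't affect v_p.) So v_17(4009008) = 4.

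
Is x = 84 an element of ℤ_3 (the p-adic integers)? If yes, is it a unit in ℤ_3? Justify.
x ∈ ℤ_3 but not a unit; v_3(x) = 1 > 0

ℤ_3 = {x ∈ ℚ_3 : v_3(x) ≥ 0} and ℤ_3^× = {x ∈ ℤ_3 : v_3(x) = 0}. Here v_3(84) = v_3(num) − v_3(den) = 1; compare against these criteria.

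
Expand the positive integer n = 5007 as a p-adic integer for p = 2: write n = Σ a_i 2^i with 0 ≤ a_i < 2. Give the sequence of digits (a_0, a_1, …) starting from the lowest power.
(a_0, a_1, …) = (1, 1, 1, 1, 0, 0, 0, 1, 1, 1, 0, 0, 1)

Repeated division by 2 gives the digits low-to-high: 5007 = 1 + 1·2^1 + 1·2^2 + 1·2^3 + 1·2^7 + 1·2^8 + 1·2^9 + 1·2^12. Digit sequence: (1, 1, 1, 1, 0, 0, 0, 1, 1, 1, 0, 0, 1).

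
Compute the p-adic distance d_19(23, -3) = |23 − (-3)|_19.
d_19(23, -3) = 1

Step 1 — x − y = 23 − (-3) = 26. Step 2 — v_19(26) = 0 (factor: 26 = (19^0 · 26); the sign does not affect v_p). Step 3 — |x − y|_19 = 19^{0} = 1.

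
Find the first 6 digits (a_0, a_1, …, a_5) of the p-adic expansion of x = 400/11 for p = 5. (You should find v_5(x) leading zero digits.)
(a_0, …, a_5) = (0, 0, 1, 1, 3, 3)

v_5(400/11) = 2, so a_0 = ... = a_1 = 0. Factor out: x = 5^2 · u with u = 16/11 a unit in ℤ_5. Expand u iteratively via a_{v+i} = u_i mod 5, u_{i+1} = (u_i − a_{v+i})/5:
  u_0 = 16/11;  a_2 = 1;  u_1 = (u_0 − 1)/5 = 1/11
  u_1 = 1/11;  a_3 = 1;  u_2 = (u_1 − 1)/5 = -2/11
  u_2 = -2/11;  a_4 = 3;  u_3 = (u_2 − 3)/5 = -7/11
  u_3 = -7/11;  a_5 = 3;  u_4 = (u_3 − 3)/5 = -8/11
Digits: (0, 0, 1, 1, 3, 3).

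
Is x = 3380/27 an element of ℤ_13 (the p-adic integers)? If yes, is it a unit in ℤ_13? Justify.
x ∈ ℤ_13 but not a unit; v_13(x) = 2 > 0

ℤ_13 = {x ∈ ℚ_13 : v_13(x) ≥ 0} and ℤ_13^× = {x ∈ ℤ_13 : v_13(x) = 0}. Here v_13(3380/27) = v_13(num) − v_13(den) = 2; compare against these criteria.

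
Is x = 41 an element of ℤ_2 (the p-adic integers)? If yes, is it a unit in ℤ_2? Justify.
x ∈ ℤ_2^× (unit); v_2(x) = 0

ℤ_2 = {x ∈ ℚ_2 : v_2(x) ≥ 0} and ℤ_2^× = {x ∈ ℤ_2 : v_2(x) = 0}. Here v_2(41) = v_2(num) − v_2(den) = 0; compare against these criteria.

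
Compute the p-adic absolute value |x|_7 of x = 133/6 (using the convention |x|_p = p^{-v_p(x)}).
|133/6|_7 = 1/7

Step 1 — compute v_7(x) by factoring powers of 7 out of the numerator and denominator: v_7(133/6) = 1. Step 2 — apply |x|_p = p^{-v_p(x)} = 7^{-1} = 1/7.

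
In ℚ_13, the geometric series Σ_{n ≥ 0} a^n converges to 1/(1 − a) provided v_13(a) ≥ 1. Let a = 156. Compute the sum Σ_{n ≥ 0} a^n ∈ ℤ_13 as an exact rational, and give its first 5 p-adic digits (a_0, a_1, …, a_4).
Σ a^n = 1/(1 − a) = -1/155;  first 5 digits = (1, 12, 1, 10, 4)

v_13(a) = 1 ≥ 1, so the series converges in ℤ_13 to 1/(1 − a) = 1/(1 − 156) = -1/155. Expand this rational in ℤ_13: compute digits iteratively via d_i = x_i mod 13, x_{i+1} = (x_i − d_i)/13. The first 5 digits are (1, 12, 1, 10, 4).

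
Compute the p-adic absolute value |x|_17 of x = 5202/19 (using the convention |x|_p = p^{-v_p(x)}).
|5202/19|_17 = 1/289

Step 1 — compute v_17(x) by factoring powers of 17 out of the numerator and denominator: v_17(5202/19) = 2. Step 2 — apply |x|_p = p^{-v_p(x)} = 17^{-2} = 1/289.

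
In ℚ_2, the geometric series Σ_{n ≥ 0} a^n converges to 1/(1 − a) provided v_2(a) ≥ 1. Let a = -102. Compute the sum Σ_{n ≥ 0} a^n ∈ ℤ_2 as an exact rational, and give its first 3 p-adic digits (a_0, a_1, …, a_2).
Σ a^n = 1/(1 − a) = 1/103;  first 3 digits = (1, 1, 1)

v_2(a) = 1 ≥ 1, so the series converges in ℤ_2 to 1/(1 − a) = 1/(1 − (-102)) = 1/103. Expand this rational in ℤ_2: compute digits iteratively via d_i = x_i mod 2, x_{i+1} = (x_i − d_i)/2. The first 3 digits are (1, 1, 1).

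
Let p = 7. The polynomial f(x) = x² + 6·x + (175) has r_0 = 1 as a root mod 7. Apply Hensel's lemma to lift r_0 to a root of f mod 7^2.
r_1 = 15 (mod 49)

Hensel: r_{i+1} = r_i − f(r_i)·(f′(r_i))^{-1} mod 7^{i+2}, f′(x) = 2x + 6. Iterate:
  r_0 = 1 (mod 7)
  r_1 = 15 (mod 49)
Final: r = 15 satisfies f(r) ≡ 0 mod 7^2.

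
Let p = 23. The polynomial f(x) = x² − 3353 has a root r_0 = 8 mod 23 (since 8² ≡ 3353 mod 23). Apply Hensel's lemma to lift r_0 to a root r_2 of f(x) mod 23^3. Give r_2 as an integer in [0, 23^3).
r_2 = 445 (mod 12167)

Hensel's recurrence: r_{i+1} = r_i − f(r_i)·(f′(r_i))^{-1} mod 23^{i+2}, with f′(x) = 2x. Iterate:
  r_0 = 8 (mod 23)
  r_1 = 445 (mod 529)
  r_2 = 445 (mod 12167)
Final: r_2 = 445, and one checks f(r_2) ≡ 0 mod 23^3.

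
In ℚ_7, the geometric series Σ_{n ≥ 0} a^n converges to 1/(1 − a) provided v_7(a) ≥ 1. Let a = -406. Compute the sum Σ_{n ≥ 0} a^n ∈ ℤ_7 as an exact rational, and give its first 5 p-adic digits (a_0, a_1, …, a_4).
Σ a^n = 1/(1 − a) = 1/407;  first 5 digits = (1, 5, 2, 2, 1)

v_7(a) = 1 ≥ 1, so the series converges in ℤ_7 to 1/(1 − a) = 1/(1 − (-406)) = 1/407. Expand this rational in ℤ_7: compute digits iteratively via d_i = x_i mod 7, x_{i+1} = (x_i − d_i)/7. The first 5 digits are (1, 5, 2, 2, 1).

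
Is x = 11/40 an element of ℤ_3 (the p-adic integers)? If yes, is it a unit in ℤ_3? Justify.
x ∈ ℤ_3^× (unit); v_3(x) = 0

ℤ_3 = {x ∈ ℚ_3 : v_3(x) ≥ 0} and ℤ_3^× = {x ∈ ℤ_3 : v_3(x) = 0}. Here v_3(11/40) = v_3(num) − v_3(den) = 0; compare against these criteria.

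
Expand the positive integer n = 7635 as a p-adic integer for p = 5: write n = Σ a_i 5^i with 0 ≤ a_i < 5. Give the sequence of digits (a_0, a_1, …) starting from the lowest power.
(a_0, a_1, …) = (0, 2, 0, 1, 2, 2)

Repeated division by 5 gives the digits low-to-high: 7635 = 2·5^1 + 1·5^3 + 2·5^4 + 2·5^5. Digit sequence: (0, 2, 0, 1, 2, 2).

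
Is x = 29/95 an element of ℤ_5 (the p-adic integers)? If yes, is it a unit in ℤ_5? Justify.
x ∉ ℤ_5 (v_5(x) = -1 < 0)

ℤ_5 = {x ∈ ℚ_5 : v_5(x) ≥ 0} and ℤ_5^× = {x ∈ ℤ_5 : v_5(x) = 0}. Here v_5(29/95) = v_5(num) − v_5(den) = -1; compare against these criteria.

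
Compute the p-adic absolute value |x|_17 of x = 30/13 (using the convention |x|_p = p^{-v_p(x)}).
|30/13|_17 = 1

Step 1 — compute v_17(x) by factoring powers of 17 out of the numerator and denominator: v_17(30/13) = 0. Step 2 — apply |x|_p = p^{-v_p(x)} = 17^{0} = 1.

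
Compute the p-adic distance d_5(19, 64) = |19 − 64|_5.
d_5(19, 64) = 1/5

Step 1 — x − y = 19 − 64 = -45. Step 2 — v_5(-45) = 1 (factor: -45 = −(5^1 · 9); the sign does not affect v_p). Step 3 — |x − y|_5 = 5^{-1} = 1/5.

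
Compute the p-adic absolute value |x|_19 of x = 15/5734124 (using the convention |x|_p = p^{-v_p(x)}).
|15/5734124|_19 = 130321

Step 1 — compute v_19(x) by factoring powers of 19 out of the numerator and denominator: v_19(15/5734124) = -4. Step 2 — apply |x|_p = p^{-v_p(x)} = 19^{4} = 130321.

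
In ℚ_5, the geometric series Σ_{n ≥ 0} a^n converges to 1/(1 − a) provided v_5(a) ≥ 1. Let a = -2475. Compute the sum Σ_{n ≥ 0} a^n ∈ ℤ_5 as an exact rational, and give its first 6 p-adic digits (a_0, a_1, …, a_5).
Σ a^n = 1/(1 − a) = 1/2476;  first 6 digits = (1, 0, 1, 0, 2, 4)

v_5(a) = 2 ≥ 1, so the series converges in ℤ_5 to 1/(1 − a) = 1/(1 − (-2475)) = 1/2476. Expand this rational in ℤ_5: compute digits iteratively via d_i = x_i mod 5, x_{i+1} = (x_i − d_i)/5. The first 6 digits are (1, 0, 1, 0, 2, 4).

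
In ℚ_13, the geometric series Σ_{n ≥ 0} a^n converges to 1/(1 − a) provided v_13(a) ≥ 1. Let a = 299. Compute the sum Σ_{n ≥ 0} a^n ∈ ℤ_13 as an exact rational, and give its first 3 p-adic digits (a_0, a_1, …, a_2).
Σ a^n = 1/(1 − a) = -1/298;  first 3 digits = (1, 10, 10)

v_13(a) = 1 ≥ 1, so the series converges in ℤ_13 to 1/(1 − a) = 1/(1 − 299) = -1/298. Expand this rational in ℤ_13: compute digits iteratively via d_i = x_i mod 13, x_{i+1} = (x_i − d_i)/13. The first 3 digits are (1, 10, 10).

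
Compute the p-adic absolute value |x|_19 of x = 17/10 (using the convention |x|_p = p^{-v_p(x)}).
|17/10|_19 = 1

Step 1 — compute v_19(x) by factoring powers of 19 out of the numerator and denominator: v_19(17/10) = 0. Step 2 — apply |x|_p = p^{-v_p(x)} = 19^{0} = 1.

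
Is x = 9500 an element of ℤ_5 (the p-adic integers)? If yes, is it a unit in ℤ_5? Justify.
x ∈ ℤ_5 but not a unit; v_5(x) = 3 > 0

ℤ_5 = {x ∈ ℚ_5 : v_5(x) ≥ 0} and ℤ_5^× = {x ∈ ℤ_5 : v_5(x) = 0}. Here v_5(9500) = v_5(num) − v_5(den) = 3; compare against these criteria.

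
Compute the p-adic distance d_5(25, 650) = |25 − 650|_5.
d_5(25, 650) = 1/625

Step 1 — x − y = 25 − 650 = -625. Step 2 — v_5(-625) = 4 (factor: -625 = −(5^4 · 1); the sign does not affect v_p). Step 3 — |x − y|_5 = 5^{-4} = 1/625.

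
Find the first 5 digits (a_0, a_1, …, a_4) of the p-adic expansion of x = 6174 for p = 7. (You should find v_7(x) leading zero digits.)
(a_0, …, a_4) = (0, 0, 0, 4, 2)

v_7(6174) = 3, so a_0 = ... = a_2 = 0. Factor out: x = 7^3 · u with u = 18 a unit in ℤ_7. Expand u iteratively via a_{v+i} = u_i mod 7, u_{i+1} = (u_i − a_{v+i})/7:
  u_0 = 18;  a_3 = 4;  u_1 = (u_0 − 4)/7 = 2
  u_1 = 2;  a_4 = 2;  u_2 = (u_1 − 2)/7 = 0
Digits: (0, 0, 0, 4, 2).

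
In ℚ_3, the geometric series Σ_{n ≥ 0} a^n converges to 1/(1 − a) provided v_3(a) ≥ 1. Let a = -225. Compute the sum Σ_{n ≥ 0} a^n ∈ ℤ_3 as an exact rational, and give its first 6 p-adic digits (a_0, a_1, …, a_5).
Σ a^n = 1/(1 − a) = 1/226;  first 6 digits = (1, 0, 2, 0, 1, 0)

v_3(a) = 2 ≥ 1, so the series converges in ℤ_3 to 1/(1 − a) = 1/(1 − (-225)) = 1/226. Expand this rational in ℤ_3: compute digits iteratively via d_i = x_i mod 3, x_{i+1} = (x_i − d_i)/3. The first 6 digits are (1, 0, 2, 0, 1, 0).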